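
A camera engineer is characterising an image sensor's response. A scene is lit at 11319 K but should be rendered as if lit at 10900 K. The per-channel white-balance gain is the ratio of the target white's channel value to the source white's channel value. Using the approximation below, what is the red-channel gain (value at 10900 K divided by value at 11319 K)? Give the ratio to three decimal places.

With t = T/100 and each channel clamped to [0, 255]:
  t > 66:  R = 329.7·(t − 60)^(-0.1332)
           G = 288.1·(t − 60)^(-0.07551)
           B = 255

At 11319 K (t = 113.19):
  R = 329.7·(113.19 − 60)^(-0.1332) = 329.7·53.19^(-0.1332) = 329.7·0.58901 = 194.195.
At 10900 K (t = 109):
  R = 329.7·(109 − 60)^(-0.1332) = 329.7·49^(-0.1332) = 329.7·0.59548 = 196.329.
Gain = 196.329 / 194.195 = 1.0110 → 1.011.

1.011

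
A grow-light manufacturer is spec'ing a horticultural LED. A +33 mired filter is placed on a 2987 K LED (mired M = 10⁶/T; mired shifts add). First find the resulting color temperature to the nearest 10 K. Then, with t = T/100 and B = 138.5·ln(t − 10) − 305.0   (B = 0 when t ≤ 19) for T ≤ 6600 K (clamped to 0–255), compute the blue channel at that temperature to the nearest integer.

M_in = 10⁶/2987 = 334.78; M_out = 334.78 + (+33) = 367.78.
T_out = 10⁶/367.78 = 2719.0 K → 2720 K; t = 27.2.
B = 138.5·ln(27.2 − 10) − 305.0 = 138.5·ln 17.2 − 305.0 = 138.5·2.8449 − 305.0 = 89.020.
Rounded: 89.

89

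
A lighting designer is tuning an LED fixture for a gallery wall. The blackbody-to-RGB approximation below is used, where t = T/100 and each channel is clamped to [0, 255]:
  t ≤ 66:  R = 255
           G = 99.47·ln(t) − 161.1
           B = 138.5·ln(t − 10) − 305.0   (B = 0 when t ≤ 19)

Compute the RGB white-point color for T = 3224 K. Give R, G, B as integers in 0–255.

t = 3224/100 = 32.24; the t ≤ 66 branch applies.
R = 255 by definition for t ≤ 66.
G = 99.47·ln 32.24 − 161.1 = 99.47·3.4732 − 161.1 = 184.380.
B = 138.5·ln(32.24 − 10) − 305.0 = 138.5·ln 22.24 − 305.0 = 138.5·3.1019 − 305.0 = 124.612.
Rounded: (255, 184, 125).

R=255, G=184, B=125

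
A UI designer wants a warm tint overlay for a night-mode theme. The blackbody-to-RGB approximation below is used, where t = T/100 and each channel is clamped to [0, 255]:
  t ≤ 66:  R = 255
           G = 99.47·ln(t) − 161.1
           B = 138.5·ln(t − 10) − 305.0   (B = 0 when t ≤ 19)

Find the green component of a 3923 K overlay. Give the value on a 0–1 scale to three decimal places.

t = 3923/100 = 39.23; the t ≤ 66 branch applies.
G = 99.47·ln 39.23 − 161.1 = 99.47·3.6694 − 161.1 = 203.899.
On a 0–1 scale: 203.899/255 = 0.7996 → 0.800.

0.800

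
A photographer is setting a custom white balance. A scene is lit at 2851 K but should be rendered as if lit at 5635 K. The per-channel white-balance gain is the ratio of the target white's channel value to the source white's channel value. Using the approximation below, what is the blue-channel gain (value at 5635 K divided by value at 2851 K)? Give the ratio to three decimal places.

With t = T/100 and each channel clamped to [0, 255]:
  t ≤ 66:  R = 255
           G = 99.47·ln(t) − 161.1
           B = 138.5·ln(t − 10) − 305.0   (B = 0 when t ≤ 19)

2.282

At 2851 K (t = 28.51):
  B = 138.5·ln(28.51 − 10) − 305.0 = 138.5·ln 18.51 − 305.0 = 138.5·2.9183 − 305.0 = 99.186.
At 5635 K (t = 56.35):
  B = 138.5·ln(56.35 − 10) − 305.0 = 138.5·ln 46.35 − 305.0 = 138.5·3.8362 − 305.0 = 226.317.
Gain = 226.317 / 99.186 = 2.2817 → 2.282.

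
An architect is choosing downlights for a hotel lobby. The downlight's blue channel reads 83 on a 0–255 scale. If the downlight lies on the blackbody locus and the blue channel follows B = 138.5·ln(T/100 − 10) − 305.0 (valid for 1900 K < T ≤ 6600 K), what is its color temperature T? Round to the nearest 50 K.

2650 K

ln(t − 10) = (83 + 305.0) / 138.5 = 2.8014.
t − 10 = e^2.8014 = 16.468, so t = 26.468.
T = 100·t = 2647 K → 2650 K to the nearest 50 K.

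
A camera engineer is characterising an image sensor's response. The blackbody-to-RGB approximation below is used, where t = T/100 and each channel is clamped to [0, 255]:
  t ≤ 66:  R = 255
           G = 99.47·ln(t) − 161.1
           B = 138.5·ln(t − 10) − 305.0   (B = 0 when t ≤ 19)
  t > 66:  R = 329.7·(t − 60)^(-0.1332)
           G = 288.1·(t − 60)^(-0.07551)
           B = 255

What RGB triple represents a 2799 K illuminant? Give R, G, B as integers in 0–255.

R=255, G=170, B=95

t = 2799/100 = 27.99; the t ≤ 66 branch applies.
R = 255 by definition for t ≤ 66.
G = 99.47·ln 27.99 − 161.1 = 99.47·3.3318 − 161.1 = 170.319.
B = 138.5·ln(27.99 − 10) − 305.0 = 138.5·ln 17.99 − 305.0 = 138.5·2.8898 − 305.0 = 95.240.
Rounded: (255, 170, 95).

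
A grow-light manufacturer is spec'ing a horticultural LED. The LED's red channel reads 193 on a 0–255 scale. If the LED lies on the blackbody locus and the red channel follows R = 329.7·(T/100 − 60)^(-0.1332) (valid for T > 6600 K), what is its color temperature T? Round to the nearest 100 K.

11600 K

(t − 60)^(-0.1332) = 193/329.7 = 0.58538.
t − 60 = 0.58538^(1/-0.1332) = 0.58538^(-7.508) = 55.713, so t = 115.713.
T = 100·t = 11571 K → 11600 K to the nearest 100 K.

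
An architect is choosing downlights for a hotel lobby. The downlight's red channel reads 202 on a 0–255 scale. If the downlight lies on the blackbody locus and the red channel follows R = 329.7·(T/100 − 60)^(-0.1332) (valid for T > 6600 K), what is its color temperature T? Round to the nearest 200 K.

(t − 60)^(-0.1332) = 202/329.7 = 0.61268.
t − 60 = 0.61268^(1/-0.1332) = 0.61268^(-7.508) = 39.569, so t = 99.569.
T = 100·t = 9957 K → 10000 K to the nearest 200 K.

10000 K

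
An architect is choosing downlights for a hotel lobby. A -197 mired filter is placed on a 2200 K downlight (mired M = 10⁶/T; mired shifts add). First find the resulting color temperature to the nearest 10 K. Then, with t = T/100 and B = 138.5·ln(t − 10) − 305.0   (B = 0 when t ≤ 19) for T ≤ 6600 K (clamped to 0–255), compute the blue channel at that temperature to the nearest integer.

M_in = 10⁶/2200 = 454.55; M_out = 454.55 + (-197) = 257.55.
T_out = 10⁶/257.55 = 3882.8 K → 3880 K; t = 38.8.
B = 138.5·ln(38.8 − 10) − 305.0 = 138.5·ln 28.8 − 305.0 = 138.5·3.3604 − 305.0 = 160.412.
Rounded: 160.

160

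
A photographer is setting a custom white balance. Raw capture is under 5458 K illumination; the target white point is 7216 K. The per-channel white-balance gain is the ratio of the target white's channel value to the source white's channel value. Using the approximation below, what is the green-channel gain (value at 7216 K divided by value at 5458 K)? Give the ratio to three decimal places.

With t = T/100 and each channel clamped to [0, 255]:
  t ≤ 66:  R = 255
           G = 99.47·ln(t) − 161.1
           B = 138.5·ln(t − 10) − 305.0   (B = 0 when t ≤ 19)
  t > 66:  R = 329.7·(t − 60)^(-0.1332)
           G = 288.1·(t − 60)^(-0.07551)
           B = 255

1.008

At 5458 K (t = 54.58):
  G = 99.47·ln 54.58 − 161.1 = 99.47·3.9997 − 161.1 = 236.747.
At 7216 K (t = 72.16):
  G = 288.1·(72.16 − 60)^(-0.07551) = 288.1·12.16^(-0.07551) = 288.1·0.82809 = 238.572.
Gain = 238.572 / 236.747 = 1.0077 → 1.008.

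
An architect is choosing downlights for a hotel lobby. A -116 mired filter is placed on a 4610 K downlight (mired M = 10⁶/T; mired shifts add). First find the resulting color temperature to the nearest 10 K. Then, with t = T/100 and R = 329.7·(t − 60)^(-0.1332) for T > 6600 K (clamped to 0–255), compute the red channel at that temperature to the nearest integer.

202

M_in = 10⁶/4610 = 216.92; M_out = 216.92 + (-116) = 100.92.
T_out = 10⁶/100.92 = 9908.9 K → 9910 K; t = 99.1.
R = 329.7·(99.1 − 60)^(-0.1332) = 329.7·39.1^(-0.1332) = 329.7·0.61365 = 202.321.
Rounded: 202.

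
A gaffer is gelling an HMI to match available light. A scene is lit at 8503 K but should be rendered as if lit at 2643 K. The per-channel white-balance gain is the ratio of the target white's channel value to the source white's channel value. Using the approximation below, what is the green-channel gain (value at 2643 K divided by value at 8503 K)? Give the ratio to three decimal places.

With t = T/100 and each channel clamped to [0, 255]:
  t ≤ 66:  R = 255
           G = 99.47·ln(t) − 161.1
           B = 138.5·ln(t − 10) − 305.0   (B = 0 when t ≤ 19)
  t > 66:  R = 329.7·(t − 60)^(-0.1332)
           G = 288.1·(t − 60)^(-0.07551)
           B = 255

0.729

At 8503 K (t = 85.03):
  G = 288.1·(85.03 − 60)^(-0.07551) = 288.1·25.03^(-0.07551) = 288.1·0.78416 = 225.915.
At 2643 K (t = 26.43):
  G = 99.47·ln 26.43 − 161.1 = 99.47·3.2745 − 161.1 = 164.614.
Gain = 164.614 / 225.915 = 0.7287 → 0.729.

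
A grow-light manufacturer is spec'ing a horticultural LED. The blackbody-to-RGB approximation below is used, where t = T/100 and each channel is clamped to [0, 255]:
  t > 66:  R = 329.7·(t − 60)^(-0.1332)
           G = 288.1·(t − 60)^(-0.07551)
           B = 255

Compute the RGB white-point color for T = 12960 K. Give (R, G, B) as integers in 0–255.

(187, 209, 255)

t = 12960/100 = 129.6; the t > 66 branch applies.
R = 329.7·(129.6 − 60)^(-0.1332) = 329.7·69.6^(-0.1332) = 329.7·0.56828 = 187.363.
G = 288.1·(129.6 − 60)^(-0.07551) = 288.1·69.6^(-0.07551) = 288.1·0.72588 = 209.126.
B = 255 by definition for t > 66.
Rounded: (187, 209, 255).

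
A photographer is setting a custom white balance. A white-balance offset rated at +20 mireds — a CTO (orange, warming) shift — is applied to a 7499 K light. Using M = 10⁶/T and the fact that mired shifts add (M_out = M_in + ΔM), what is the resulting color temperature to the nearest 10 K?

6520 K

M_in = 10⁶/7499 = 133.35 mireds.
M_out = 133.35 + (+20) = 153.35 mireds.
T_out = 10⁶/153.35 = 6521.0 K → 6520 K.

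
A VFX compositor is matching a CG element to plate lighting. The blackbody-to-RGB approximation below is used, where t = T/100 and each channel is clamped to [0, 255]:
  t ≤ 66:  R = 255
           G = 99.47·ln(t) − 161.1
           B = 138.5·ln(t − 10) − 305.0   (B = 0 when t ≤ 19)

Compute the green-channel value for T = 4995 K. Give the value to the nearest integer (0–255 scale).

t = 4995/100 = 49.95; the t ≤ 66 branch applies.
G = 99.47·ln 49.95 − 161.1 = 99.47·3.9110 − 161.1 = 227.929.
Rounded: 228.

228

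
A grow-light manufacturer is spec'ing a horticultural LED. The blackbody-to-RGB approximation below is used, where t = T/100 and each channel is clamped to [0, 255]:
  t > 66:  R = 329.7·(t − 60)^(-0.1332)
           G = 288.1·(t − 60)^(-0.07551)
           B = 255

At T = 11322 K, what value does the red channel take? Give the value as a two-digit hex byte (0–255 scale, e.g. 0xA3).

t = 11322/100 = 113.22; the t > 66 branch applies.
R = 329.7·(113.22 − 60)^(-0.1332) = 329.7·53.22^(-0.1332) = 329.7·0.58896 = 194.181.
Rounded: 194; in hex, 0xC2.

0xC2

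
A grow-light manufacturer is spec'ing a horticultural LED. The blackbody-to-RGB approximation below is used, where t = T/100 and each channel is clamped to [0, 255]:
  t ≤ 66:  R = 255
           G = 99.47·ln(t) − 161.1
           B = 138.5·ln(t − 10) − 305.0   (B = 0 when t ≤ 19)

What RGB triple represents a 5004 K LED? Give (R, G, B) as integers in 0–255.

(255, 228, 206)

t = 5004/100 = 50.04; the t ≤ 66 branch applies.
R = 255 by definition for t ≤ 66.
G = 99.47·ln 50.04 − 161.1 = 99.47·3.9128 − 161.1 = 228.108.
B = 138.5·ln(50.04 − 10) − 305.0 = 138.5·ln 40.04 − 305.0 = 138.5·3.6899 − 305.0 = 206.048.
Rounded: (255, 228, 206).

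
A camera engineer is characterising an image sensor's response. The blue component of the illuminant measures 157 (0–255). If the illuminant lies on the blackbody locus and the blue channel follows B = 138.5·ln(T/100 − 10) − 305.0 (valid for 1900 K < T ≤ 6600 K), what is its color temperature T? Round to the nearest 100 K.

3800 K

ln(t − 10) = (157 + 305.0) / 138.5 = 3.3357.
t − 10 = e^3.3357 = 28.099, so t = 38.099.
T = 100·t = 3810 K → 3800 K to the nearest 100 K.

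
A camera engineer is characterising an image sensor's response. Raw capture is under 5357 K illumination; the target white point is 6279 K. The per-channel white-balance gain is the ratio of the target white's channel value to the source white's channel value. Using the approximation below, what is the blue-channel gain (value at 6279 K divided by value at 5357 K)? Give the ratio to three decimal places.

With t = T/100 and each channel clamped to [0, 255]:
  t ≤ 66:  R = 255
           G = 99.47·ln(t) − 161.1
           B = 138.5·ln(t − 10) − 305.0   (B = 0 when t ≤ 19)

1.122

At 5357 K (t = 53.57):
  B = 138.5·ln(53.57 − 10) − 305.0 = 138.5·ln 43.57 − 305.0 = 138.5·3.7744 − 305.0 = 217.750.
At 6279 K (t = 62.79):
  B = 138.5·ln(62.79 − 10) − 305.0 = 138.5·ln 52.79 − 305.0 = 138.5·3.9663 − 305.0 = 244.336.
Gain = 244.336 / 217.750 = 1.1221 → 1.122.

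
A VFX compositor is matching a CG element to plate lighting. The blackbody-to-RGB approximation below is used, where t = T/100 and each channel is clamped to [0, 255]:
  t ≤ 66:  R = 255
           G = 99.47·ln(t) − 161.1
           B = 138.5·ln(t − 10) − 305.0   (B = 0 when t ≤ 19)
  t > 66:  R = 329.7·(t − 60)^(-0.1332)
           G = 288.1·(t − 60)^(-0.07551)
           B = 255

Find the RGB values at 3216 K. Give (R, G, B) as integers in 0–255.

(255, 184, 124)

t = 3216/100 = 32.16; the t ≤ 66 branch applies.
R = 255 by definition for t ≤ 66.
G = 99.47·ln 32.16 − 161.1 = 99.47·3.4707 − 161.1 = 184.133.
B = 138.5·ln(32.16 − 10) − 305.0 = 138.5·ln 22.16 − 305.0 = 138.5·3.0983 − 305.0 = 124.113.
Rounded: (255, 184, 124).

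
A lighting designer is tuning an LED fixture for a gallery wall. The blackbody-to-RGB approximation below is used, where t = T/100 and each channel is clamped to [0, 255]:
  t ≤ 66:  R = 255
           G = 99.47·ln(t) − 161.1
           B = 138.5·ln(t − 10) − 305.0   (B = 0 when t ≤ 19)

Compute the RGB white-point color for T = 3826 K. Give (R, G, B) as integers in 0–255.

t = 3826/100 = 38.26; the t ≤ 66 branch applies.
R = 255 by definition for t ≤ 66.
G = 99.47·ln 38.26 − 161.1 = 99.47·3.6444 − 161.1 = 201.409.
B = 138.5·ln(38.26 − 10) − 305.0 = 138.5·ln 28.26 − 305.0 = 138.5·3.3414 − 305.0 = 157.790.
Rounded: (255, 201, 158).

(255, 201, 158)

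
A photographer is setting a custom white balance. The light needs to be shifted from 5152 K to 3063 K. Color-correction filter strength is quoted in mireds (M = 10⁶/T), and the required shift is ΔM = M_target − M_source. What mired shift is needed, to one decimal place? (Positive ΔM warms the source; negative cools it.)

M_source = 10⁶/5152 = 194.099; M_target = 10⁶/3063 = 326.477.
ΔM = 326.477 − 194.099 = 132.378 → +132.4 mireds, a warming shift.

+132.4 mireds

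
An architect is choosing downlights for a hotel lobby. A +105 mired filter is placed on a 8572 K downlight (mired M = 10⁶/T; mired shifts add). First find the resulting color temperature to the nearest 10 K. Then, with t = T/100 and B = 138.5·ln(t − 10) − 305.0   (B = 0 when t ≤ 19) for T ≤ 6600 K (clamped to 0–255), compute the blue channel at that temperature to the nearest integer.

M_in = 10⁶/8572 = 116.66; M_out = 116.66 + (+105) = 221.66.
T_out = 10⁶/221.66 = 4511.4 K → 4510 K; t = 45.1.
B = 138.5·ln(45.1 − 10) − 305.0 = 138.5·ln 35.1 − 305.0 = 138.5·3.5582 − 305.0 = 187.811.
Rounded: 188.

188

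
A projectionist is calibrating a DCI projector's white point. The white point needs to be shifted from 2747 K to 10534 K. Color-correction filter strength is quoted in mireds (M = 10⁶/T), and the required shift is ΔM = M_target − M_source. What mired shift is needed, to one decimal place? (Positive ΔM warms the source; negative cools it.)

-269.1 mireds

M_source = 10⁶/2747 = 364.033; M_target = 10⁶/10534 = 94.931.
ΔM = 94.931 − 364.033 = -269.103 → -269.1 mireds, a cooling shift.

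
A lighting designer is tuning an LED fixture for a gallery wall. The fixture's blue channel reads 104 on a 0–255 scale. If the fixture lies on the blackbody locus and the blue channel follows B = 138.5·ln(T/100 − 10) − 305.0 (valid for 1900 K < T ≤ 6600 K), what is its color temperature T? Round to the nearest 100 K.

ln(t − 10) = (104 + 305.0) / 138.5 = 2.9531.
t − 10 = e^2.9531 = 19.165, so t = 29.165.
T = 100·t = 2916 K → 2900 K to the nearest 100 K.

2900 K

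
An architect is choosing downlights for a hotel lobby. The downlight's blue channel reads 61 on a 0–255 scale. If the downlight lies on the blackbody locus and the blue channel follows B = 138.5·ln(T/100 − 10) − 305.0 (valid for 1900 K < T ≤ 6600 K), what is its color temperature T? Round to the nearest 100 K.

2400 K

ln(t − 10) = (61 + 305.0) / 138.5 = 2.6426.
t − 10 = e^2.6426 = 14.050, so t = 24.050.
T = 100·t = 2405 K → 2400 K to the nearest 100 K.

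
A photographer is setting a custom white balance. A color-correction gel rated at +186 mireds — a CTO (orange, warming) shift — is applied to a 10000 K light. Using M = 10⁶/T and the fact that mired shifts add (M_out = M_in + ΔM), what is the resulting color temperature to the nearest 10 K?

3500 K

M_in = 10⁶/10000 = 100.00 mireds.
M_out = 100.00 + (+186) = 286.00 mireds.
T_out = 10⁶/286.00 = 3496.5 K → 3500 K.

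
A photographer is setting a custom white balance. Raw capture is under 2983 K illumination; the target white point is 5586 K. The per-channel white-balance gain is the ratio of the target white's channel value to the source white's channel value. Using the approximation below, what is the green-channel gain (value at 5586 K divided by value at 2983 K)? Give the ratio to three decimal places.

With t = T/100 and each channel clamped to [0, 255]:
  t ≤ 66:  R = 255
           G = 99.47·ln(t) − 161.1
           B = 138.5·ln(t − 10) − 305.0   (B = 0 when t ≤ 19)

1.353

At 2983 K (t = 29.83):
  G = 99.47·ln 29.83 − 161.1 = 99.47·3.3955 − 161.1 = 176.652.
At 5586 K (t = 55.86):
  G = 99.47·ln 55.86 − 161.1 = 99.47·4.0228 − 161.1 = 239.053.
Gain = 239.053 / 176.652 = 1.3532 → 1.353.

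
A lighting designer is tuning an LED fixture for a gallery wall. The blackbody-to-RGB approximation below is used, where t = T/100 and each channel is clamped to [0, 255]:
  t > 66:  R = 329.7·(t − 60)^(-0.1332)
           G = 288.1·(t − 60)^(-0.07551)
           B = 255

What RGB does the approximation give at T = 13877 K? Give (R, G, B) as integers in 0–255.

t = 13877/100 = 138.77; the t > 66 branch applies.
R = 329.7·(138.77 − 60)^(-0.1332) = 329.7·78.77^(-0.1332) = 329.7·0.55899 = 184.299.
G = 288.1·(138.77 − 60)^(-0.07551) = 288.1·78.77^(-0.07551) = 288.1·0.71913 = 207.181.
B = 255 by definition for t > 66.
Rounded: (184, 207, 255).

(184, 207, 255)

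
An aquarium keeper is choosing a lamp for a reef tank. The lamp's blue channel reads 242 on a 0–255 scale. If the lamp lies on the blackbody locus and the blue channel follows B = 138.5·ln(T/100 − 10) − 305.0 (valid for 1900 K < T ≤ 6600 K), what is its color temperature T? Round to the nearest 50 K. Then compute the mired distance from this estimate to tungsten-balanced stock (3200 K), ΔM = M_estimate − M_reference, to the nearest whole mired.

-151 mireds

ln(t − 10) = (242 + 305.0) / 138.5 = 3.9495.
t − 10 = e^3.9495 = 51.907, so t = 61.907.
T = 100·t = 6191 K → 6200 K to the nearest 50 K.
M_estimate = 10⁶/6200 = 161.29; M_reference = 10⁶/3200 = 312.50.
ΔM = 161.29 − 312.50 = -151.21 → -151 mireds.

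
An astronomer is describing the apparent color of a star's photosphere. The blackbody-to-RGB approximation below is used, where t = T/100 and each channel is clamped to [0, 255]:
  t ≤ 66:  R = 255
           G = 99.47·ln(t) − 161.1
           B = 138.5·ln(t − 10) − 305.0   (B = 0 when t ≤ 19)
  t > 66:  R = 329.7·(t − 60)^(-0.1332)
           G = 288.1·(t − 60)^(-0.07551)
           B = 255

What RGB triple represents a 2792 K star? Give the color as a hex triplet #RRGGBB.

t = 2792/100 = 27.92; the t ≤ 66 branch applies.
R = 255 by definition for t ≤ 66.
G = 99.47·ln 27.92 − 161.1 = 99.47·3.3293 − 161.1 = 170.070.
B = 138.5·ln(27.92 − 10) − 305.0 = 138.5·ln 17.92 − 305.0 = 138.5·2.8859 − 305.0 = 94.700.
Rounded: (255, 170, 95).
In hex: #FFAA5F.

#FFAA5F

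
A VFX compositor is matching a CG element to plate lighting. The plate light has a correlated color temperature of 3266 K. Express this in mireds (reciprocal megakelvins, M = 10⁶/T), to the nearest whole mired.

M = 10⁶ / 3266 = 306.185 → 306 mireds.

306 mireds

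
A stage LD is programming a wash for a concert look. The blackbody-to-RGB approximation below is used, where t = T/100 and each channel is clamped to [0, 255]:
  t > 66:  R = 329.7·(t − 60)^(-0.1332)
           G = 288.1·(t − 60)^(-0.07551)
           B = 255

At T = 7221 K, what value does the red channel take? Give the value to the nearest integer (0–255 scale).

236

t = 7221/100 = 72.21; the t > 66 branch applies.
R = 329.7·(72.21 − 60)^(-0.1332) = 329.7·12.21^(-0.1332) = 329.7·0.71655 = 236.248.
Rounded: 236.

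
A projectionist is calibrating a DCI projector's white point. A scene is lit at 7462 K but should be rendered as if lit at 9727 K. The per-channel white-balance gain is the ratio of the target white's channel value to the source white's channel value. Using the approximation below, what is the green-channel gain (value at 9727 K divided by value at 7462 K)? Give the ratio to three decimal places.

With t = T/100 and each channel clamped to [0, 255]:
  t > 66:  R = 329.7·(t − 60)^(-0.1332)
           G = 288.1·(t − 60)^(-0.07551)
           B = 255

At 7462 K (t = 74.62):
  G = 288.1·(74.62 − 60)^(-0.07551) = 288.1·14.62^(-0.07551) = 288.1·0.81665 = 235.276.
At 9727 K (t = 97.27):
  G = 288.1·(97.27 − 60)^(-0.07551) = 288.1·37.27^(-0.07551) = 288.1·0.76093 = 219.225.
Gain = 219.225 / 235.276 = 0.9318 → 0.932.

0.932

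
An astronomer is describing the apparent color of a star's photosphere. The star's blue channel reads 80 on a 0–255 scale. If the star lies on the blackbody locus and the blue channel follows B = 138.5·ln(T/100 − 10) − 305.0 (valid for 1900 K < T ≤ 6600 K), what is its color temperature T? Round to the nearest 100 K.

2600 K

ln(t − 10) = (80 + 305.0) / 138.5 = 2.7798.
t − 10 = e^2.7798 = 16.116, so t = 26.116.
T = 100·t = 2612 K → 2600 K to the nearest 100 K.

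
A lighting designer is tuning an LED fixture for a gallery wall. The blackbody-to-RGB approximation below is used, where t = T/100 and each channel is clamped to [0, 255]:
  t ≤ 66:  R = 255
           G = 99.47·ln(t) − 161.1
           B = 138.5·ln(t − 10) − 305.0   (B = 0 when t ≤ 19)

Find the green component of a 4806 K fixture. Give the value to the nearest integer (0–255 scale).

224

t = 4806/100 = 48.06; the t ≤ 66 branch applies.
G = 99.47·ln 48.06 − 161.1 = 99.47·3.8725 − 161.1 = 224.093.
Rounded: 224.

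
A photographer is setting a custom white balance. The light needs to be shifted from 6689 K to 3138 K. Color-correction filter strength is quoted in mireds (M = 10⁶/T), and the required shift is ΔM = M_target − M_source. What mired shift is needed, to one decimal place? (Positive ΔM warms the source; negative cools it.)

+169.2 mireds

M_source = 10⁶/6689 = 149.499; M_target = 10⁶/3138 = 318.674.
ΔM = 318.674 − 149.499 = 169.175 → +169.2 mireds, a warming shift.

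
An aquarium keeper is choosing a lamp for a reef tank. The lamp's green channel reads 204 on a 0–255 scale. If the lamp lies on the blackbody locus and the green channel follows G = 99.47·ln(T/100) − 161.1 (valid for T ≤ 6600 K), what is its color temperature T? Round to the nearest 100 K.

ln t = (204 + 161.1) / 99.47 = 3.6705.
t = e^3.6705 = 39.270.
T = 100·t = 3927 K → 3900 K to the nearest 100 K.

3900 K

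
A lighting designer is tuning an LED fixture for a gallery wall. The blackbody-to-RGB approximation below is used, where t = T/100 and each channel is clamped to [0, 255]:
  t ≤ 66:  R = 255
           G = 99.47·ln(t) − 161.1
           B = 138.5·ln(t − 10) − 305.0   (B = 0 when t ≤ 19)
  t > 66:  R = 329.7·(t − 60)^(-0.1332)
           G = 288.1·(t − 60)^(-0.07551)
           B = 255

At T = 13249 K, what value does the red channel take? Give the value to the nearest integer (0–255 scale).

t = 13249/100 = 132.49; the t > 66 branch applies.
R = 329.7·(132.49 − 60)^(-0.1332) = 329.7·72.49^(-0.1332) = 329.7·0.56521 = 186.350.
Rounded: 186.

186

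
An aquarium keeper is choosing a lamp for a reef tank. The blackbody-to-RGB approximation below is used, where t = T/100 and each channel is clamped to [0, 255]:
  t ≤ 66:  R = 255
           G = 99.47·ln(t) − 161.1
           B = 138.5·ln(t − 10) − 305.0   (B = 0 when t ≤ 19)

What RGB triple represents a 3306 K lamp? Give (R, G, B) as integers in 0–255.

t = 3306/100 = 33.06; the t ≤ 66 branch applies.
R = 255 by definition for t ≤ 66.
G = 99.47·ln 33.06 − 161.1 = 99.47·3.4983 − 161.1 = 186.878.
B = 138.5·ln(33.06 − 10) − 305.0 = 138.5·ln 23.06 − 305.0 = 138.5·3.1381 − 305.0 = 129.627.
Rounded: (255, 187, 130).

(255, 187, 130)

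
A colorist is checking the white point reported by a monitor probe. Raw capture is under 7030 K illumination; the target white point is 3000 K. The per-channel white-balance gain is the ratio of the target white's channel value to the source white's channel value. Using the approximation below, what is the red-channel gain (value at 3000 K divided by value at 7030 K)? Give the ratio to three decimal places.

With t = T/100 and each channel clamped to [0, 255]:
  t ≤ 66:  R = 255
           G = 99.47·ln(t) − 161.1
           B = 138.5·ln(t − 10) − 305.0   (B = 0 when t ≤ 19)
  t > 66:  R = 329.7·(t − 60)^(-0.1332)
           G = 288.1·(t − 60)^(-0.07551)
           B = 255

At 7030 K (t = 70.3):
  R = 329.7·(70.3 − 60)^(-0.1332) = 329.7·10.3^(-0.1332) = 329.7·0.73298 = 241.662.
At 3000 K (t = 30):
  R = 255 by definition for t ≤ 66.
Gain = 255.000 / 241.662 = 1.0552 → 1.055.

1.055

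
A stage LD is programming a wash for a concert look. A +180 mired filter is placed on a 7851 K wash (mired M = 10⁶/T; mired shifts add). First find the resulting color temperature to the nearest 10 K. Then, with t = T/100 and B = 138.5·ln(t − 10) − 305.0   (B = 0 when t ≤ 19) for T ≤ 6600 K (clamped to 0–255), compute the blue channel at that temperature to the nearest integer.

M_in = 10⁶/7851 = 127.37; M_out = 127.37 + (+180) = 307.37.
T_out = 10⁶/307.37 = 3253.4 K → 3250 K; t = 32.5.
B = 138.5·ln(32.5 − 10) − 305.0 = 138.5·ln 22.5 − 305.0 = 138.5·3.1135 − 305.0 = 126.222.
Rounded: 126.

126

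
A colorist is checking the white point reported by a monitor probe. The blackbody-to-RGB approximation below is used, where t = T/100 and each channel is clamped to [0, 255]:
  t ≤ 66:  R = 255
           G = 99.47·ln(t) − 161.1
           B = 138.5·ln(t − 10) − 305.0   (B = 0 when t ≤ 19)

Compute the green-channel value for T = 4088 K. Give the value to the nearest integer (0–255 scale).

t = 4088/100 = 40.88; the t ≤ 66 branch applies.
G = 99.47·ln 40.88 − 161.1 = 99.47·3.7106 − 161.1 = 207.997.
Rounded: 208.

208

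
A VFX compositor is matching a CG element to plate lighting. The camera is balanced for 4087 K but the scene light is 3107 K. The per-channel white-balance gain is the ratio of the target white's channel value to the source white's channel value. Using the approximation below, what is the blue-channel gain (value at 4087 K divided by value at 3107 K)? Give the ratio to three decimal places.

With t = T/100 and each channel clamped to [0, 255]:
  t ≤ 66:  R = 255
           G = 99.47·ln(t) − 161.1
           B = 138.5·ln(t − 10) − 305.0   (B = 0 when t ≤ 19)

At 3107 K (t = 31.07):
  B = 138.5·ln(31.07 − 10) − 305.0 = 138.5·ln 21.07 − 305.0 = 138.5·3.0479 − 305.0 = 117.127.
At 4087 K (t = 40.87):
  B = 138.5·ln(40.87 − 10) − 305.0 = 138.5·ln 30.87 − 305.0 = 138.5·3.4298 − 305.0 = 170.025.
Gain = 170.025 / 117.127 = 1.4516 → 1.452.

1.452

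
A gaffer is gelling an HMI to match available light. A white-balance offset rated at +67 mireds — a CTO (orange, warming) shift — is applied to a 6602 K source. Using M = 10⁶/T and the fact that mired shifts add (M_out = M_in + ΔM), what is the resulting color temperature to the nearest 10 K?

M_in = 10⁶/6602 = 151.47 mireds.
M_out = 151.47 + (+67) = 218.47 mireds.
T_out = 10⁶/218.47 = 4577.3 K → 4580 K.

4580 K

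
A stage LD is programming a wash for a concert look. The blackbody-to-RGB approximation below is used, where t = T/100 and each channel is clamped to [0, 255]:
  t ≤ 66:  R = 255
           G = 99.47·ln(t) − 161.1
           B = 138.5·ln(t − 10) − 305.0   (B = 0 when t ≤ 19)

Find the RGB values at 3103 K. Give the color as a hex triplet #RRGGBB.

t = 3103/100 = 31.03; the t ≤ 66 branch applies.
R = 255 by definition for t ≤ 66.
G = 99.47·ln 31.03 − 161.1 = 99.47·3.4350 − 161.1 = 180.575.
B = 138.5·ln(31.03 − 10) − 305.0 = 138.5·ln 21.03 − 305.0 = 138.5·3.0459 − 305.0 = 116.864.
Rounded: (255, 181, 117).
In hex: #FFB575.

#FFB575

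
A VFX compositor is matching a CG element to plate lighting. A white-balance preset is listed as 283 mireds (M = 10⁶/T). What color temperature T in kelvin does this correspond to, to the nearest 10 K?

T = 10⁶ / 283 = 3533.57 K → 3530 K.

3530 K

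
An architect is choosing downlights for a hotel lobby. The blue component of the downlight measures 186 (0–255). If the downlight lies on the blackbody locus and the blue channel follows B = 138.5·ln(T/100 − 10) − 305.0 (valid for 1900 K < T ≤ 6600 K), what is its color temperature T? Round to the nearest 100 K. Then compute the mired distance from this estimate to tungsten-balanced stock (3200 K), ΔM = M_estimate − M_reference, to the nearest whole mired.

ln(t − 10) = (186 + 305.0) / 138.5 = 3.5451.
t − 10 = e^3.5451 = 34.644, so t = 44.644.
T = 100·t = 4464 K → 4500 K to the nearest 100 K.
M_estimate = 10⁶/4500 = 222.22; M_reference = 10⁶/3200 = 312.50.
ΔM = 222.22 − 312.50 = -90.28 → -90 mireds.

-90 mireds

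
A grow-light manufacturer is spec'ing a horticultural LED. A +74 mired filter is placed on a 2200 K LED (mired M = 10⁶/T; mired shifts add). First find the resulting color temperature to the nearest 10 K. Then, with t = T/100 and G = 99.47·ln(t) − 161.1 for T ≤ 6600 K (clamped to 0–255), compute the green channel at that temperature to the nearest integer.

131

M_in = 10⁶/2200 = 454.55; M_out = 454.55 + (+74) = 528.55.
T_out = 10⁶/528.55 = 1892.0 K → 1890 K; t = 18.9.
G = 99.47·ln 18.9 − 161.1 = 99.47·2.9392 − 161.1 = 131.258.
Rounded: 131.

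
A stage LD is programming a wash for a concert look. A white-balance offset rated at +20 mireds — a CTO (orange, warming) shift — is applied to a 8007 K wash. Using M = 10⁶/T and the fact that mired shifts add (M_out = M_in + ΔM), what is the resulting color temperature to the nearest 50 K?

M_in = 10⁶/8007 = 124.89 mireds.
M_out = 124.89 + (+20) = 144.89 mireds.
T_out = 10⁶/144.89 = 6901.8 K → 6900 K.

6900 K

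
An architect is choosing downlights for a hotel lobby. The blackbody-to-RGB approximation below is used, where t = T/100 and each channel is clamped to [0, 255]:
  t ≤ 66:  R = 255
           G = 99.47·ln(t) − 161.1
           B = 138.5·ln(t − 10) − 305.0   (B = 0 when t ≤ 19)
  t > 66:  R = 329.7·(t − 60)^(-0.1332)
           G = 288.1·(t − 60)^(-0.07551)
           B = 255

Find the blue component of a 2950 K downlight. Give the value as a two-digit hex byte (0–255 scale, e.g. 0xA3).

t = 2950/100 = 29.5; the t ≤ 66 branch applies.
B = 138.5·ln(29.5 − 10) − 305.0 = 138.5·ln 19.5 − 305.0 = 138.5·2.9704 − 305.0 = 106.402.
Rounded: 106; in hex, 0x6A.

0x6A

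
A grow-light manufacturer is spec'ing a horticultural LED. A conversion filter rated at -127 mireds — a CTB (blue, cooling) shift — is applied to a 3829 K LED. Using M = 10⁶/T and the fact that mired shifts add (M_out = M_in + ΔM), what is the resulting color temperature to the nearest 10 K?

M_in = 10⁶/3829 = 261.16 mireds.
M_out = 261.16 + (-127) = 134.16 mireds.
T_out = 10⁶/134.16 = 7453.5 K → 7450 K.

7450 K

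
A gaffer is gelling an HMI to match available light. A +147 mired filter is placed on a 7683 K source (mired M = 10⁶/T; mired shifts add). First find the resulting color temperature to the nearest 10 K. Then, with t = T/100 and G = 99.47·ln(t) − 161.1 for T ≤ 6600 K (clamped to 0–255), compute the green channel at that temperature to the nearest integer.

M_in = 10⁶/7683 = 130.16; M_out = 130.16 + (+147) = 277.16.
T_out = 10⁶/277.16 = 3608.1 K → 3610 K; t = 36.1.
G = 99.47·ln 36.1 − 161.1 = 99.47·3.5863 − 161.1 = 195.629.
Rounded: 196.

196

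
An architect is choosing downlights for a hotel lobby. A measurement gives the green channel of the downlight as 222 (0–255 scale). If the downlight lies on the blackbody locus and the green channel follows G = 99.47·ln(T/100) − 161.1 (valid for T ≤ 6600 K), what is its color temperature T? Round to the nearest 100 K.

ln t = (222 + 161.1) / 99.47 = 3.8514.
t = e^3.8514 = 47.059.
T = 100·t = 4706 K → 4700 K to the nearest 100 K.

4700 K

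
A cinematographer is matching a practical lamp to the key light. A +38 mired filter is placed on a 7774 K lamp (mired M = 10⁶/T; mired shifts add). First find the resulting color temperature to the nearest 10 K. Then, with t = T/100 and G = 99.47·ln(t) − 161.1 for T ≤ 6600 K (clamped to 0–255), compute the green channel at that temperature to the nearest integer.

246

M_in = 10⁶/7774 = 128.63; M_out = 128.63 + (+38) = 166.63.
T_out = 10⁶/166.63 = 6001.2 K → 6000 K; t = 60.
G = 99.47·ln 60 − 161.1 = 99.47·4.0943 − 161.1 = 246.164.
Rounded: 246.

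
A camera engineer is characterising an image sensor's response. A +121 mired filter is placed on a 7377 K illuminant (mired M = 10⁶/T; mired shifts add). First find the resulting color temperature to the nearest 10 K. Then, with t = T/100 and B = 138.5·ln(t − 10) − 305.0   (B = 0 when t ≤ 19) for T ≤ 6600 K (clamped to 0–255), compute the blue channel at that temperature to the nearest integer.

M_in = 10⁶/7377 = 135.56; M_out = 135.56 + (+121) = 256.56.
T_out = 10⁶/256.56 = 3897.8 K → 3900 K; t = 39.
B = 138.5·ln(39 − 10) − 305.0 = 138.5·ln 29 − 305.0 = 138.5·3.3673 − 305.0 = 161.370.
Rounded: 161.

161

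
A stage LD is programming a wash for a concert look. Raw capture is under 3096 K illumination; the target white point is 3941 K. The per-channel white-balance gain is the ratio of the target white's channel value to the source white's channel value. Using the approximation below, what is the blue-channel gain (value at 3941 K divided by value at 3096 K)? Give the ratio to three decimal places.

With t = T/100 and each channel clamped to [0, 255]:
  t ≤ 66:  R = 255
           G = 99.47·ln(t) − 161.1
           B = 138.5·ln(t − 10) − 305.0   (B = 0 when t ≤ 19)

1.403

At 3096 K (t = 30.96):
  B = 138.5·ln(30.96 − 10) − 305.0 = 138.5·ln 20.96 − 305.0 = 138.5·3.0426 − 305.0 = 116.402.
At 3941 K (t = 39.41):
  B = 138.5·ln(39.41 − 10) − 305.0 = 138.5·ln 29.41 − 305.0 = 138.5·3.3813 − 305.0 = 163.315.
Gain = 163.315 / 116.402 = 1.4030 → 1.403.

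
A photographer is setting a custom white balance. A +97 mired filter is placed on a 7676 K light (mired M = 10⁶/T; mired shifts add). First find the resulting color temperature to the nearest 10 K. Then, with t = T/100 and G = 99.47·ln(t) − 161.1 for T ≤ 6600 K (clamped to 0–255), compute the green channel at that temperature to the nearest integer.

215

M_in = 10⁶/7676 = 130.28; M_out = 130.28 + (+97) = 227.28.
T_out = 10⁶/227.28 = 4399.9 K → 4400 K; t = 44.
G = 99.47·ln 44 − 161.1 = 99.47·3.7842 − 161.1 = 215.313.
Rounded: 215.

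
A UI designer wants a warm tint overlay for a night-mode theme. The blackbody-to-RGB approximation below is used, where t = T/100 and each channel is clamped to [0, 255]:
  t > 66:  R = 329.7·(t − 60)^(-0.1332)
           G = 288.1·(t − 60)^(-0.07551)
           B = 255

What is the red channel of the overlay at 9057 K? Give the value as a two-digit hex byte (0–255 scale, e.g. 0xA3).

t = 9057/100 = 90.57; the t > 66 branch applies.
R = 329.7·(90.57 − 60)^(-0.1332) = 329.7·30.57^(-0.1332) = 329.7·0.63410 = 209.063.
Rounded: 209; in hex, 0xD1.

0xD1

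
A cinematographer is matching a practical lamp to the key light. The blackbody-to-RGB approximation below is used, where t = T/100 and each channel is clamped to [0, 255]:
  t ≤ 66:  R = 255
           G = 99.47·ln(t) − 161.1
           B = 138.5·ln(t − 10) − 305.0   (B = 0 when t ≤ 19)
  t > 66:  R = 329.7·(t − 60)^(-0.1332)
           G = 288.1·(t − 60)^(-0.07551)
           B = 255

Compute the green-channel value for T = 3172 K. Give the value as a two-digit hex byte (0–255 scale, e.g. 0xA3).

0xB7

t = 3172/100 = 31.72; the t ≤ 66 branch applies.
G = 99.47·ln 31.72 − 161.1 = 99.47·3.4569 − 161.1 = 182.763.
Rounded: 183; in hex, 0xB7.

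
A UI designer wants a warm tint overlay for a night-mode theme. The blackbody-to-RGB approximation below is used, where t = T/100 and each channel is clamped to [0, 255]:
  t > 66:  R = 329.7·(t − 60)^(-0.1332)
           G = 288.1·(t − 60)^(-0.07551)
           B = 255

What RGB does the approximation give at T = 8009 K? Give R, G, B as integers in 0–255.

R=221, G=230, B=255

t = 8009/100 = 80.09; the t > 66 branch applies.
R = 329.7·(80.09 − 60)^(-0.1332) = 329.7·20.09^(-0.1332) = 329.7·0.67057 = 221.086.
G = 288.1·(80.09 − 60)^(-0.07551) = 288.1·20.09^(-0.07551) = 288.1·0.79728 = 229.697.
B = 255 by definition for t > 66.
Rounded: (221, 230, 255).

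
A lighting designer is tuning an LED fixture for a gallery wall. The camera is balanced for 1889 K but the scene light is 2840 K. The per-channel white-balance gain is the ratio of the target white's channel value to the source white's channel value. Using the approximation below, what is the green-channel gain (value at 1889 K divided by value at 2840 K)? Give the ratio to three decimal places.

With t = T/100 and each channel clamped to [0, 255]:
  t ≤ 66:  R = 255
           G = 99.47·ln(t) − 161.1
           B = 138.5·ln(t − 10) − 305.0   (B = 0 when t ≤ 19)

0.764

At 2840 K (t = 28.4):
  G = 99.47·ln 28.4 − 161.1 = 99.47·3.3464 − 161.1 = 171.765.
At 1889 K (t = 18.89):
  G = 99.47·ln 18.89 − 161.1 = 99.47·2.9386 − 161.1 = 131.206.
Gain = 131.206 / 171.765 = 0.7639 → 0.764.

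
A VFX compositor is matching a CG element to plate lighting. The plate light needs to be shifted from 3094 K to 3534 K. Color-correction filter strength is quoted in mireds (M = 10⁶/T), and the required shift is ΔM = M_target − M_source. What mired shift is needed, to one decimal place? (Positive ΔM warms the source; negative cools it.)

-40.2 mireds

M_source = 10⁶/3094 = 323.206; M_target = 10⁶/3534 = 282.965.
ΔM = 282.965 − 323.206 = -40.241 → -40.2 mireds, a cooling shift.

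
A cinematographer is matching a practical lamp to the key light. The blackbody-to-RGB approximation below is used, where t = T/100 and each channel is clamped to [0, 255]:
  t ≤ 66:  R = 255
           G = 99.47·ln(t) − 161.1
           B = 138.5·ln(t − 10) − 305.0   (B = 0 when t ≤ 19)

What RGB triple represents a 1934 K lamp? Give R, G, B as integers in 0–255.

R=255, G=134, B=4

t = 1934/100 = 19.34; the t ≤ 66 branch applies.
R = 255 by definition for t ≤ 66.
G = 99.47·ln 19.34 − 161.1 = 99.47·2.9622 − 161.1 = 133.548.
B = 138.5·ln(19.34 − 10) − 305.0 = 138.5·ln 9.34 − 305.0 = 138.5·2.2343 − 305.0 = 4.451.
Rounded: (255, 134, 4).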